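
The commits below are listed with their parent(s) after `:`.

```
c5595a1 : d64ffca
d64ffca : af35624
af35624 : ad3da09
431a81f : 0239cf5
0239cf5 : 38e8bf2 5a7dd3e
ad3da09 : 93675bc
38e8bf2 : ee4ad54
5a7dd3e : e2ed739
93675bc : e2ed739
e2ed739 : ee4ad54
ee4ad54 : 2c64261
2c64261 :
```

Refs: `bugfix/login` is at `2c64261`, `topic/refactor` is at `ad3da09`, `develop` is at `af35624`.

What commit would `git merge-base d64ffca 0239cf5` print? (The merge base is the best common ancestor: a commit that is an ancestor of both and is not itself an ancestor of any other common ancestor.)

e2ed739

Ancestors of d64ffca: {2c64261, 93675bc, ad3da09, af35624, d64ffca, e2ed739, ee4ad54}.
Ancestors of 0239cf5: {0239cf5, 2c64261, 38e8bf2, 5a7dd3e, e2ed739, ee4ad54}.
Common ancestors: {2c64261, e2ed739, ee4ad54}.
Among these, e2ed739 is not an ancestor of any other common ancestor — it is the merge base.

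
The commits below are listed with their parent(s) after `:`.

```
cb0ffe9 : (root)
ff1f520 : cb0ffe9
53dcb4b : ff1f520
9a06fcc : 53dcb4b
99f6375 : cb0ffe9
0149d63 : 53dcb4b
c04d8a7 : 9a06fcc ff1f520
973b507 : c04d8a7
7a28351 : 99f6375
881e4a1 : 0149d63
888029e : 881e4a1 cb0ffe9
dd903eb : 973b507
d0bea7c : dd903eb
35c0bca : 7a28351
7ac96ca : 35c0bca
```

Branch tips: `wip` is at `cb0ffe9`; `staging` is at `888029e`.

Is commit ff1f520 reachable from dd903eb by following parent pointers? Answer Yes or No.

Yes

Ancestors of dd903eb (commits reachable by following parents): {53dcb4b, 973b507, 9a06fcc, c04d8a7, cb0ffe9, dd903eb, ff1f520}.
ff1f520 is in that set, so it is an ancestor of dd903eb.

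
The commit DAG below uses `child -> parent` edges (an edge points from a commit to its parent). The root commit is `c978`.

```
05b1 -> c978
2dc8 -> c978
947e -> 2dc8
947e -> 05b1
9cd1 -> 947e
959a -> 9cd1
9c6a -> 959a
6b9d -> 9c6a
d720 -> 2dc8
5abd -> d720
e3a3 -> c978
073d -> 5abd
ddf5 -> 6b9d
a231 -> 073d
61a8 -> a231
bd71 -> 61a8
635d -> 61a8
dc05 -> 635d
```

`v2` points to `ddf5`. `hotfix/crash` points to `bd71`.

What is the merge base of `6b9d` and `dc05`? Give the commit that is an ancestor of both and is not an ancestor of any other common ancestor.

Ancestors of 6b9d: {05b1, 2dc8, 6b9d, 947e, 959a, 9c6a, 9cd1, c978}.
Ancestors of dc05: {073d, 2dc8, 5abd, 61a8, 635d, a231, c978, d720, dc05}.
Common ancestors: {2dc8, c978}.
Among these, 2dc8 is not an ancestor of any other common ancestor — it is the merge base.

2dc8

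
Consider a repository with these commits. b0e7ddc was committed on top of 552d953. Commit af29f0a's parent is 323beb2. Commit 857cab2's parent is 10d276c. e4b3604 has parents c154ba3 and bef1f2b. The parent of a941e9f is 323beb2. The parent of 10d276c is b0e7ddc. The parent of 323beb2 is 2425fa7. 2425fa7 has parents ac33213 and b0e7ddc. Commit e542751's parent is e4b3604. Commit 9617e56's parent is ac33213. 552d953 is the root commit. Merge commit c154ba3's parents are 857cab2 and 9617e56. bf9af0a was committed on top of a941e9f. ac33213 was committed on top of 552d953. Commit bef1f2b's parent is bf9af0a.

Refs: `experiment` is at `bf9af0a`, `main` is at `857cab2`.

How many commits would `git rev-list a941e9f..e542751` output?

8

Reachable from e542751: {10d276c, 2425fa7, 323beb2, 552d953, 857cab2, 9617e56, a941e9f, ac33213, b0e7ddc, bef1f2b, bf9af0a, c154ba3, e4b3604, e542751}.
Reachable from a941e9f: {2425fa7, 323beb2, 552d953, a941e9f, ac33213, b0e7ddc}.
In e542751's history but not a941e9f's: {10d276c, 857cab2, 9617e56, bef1f2b, bf9af0a, c154ba3, e4b3604, e542751} — 8 commits.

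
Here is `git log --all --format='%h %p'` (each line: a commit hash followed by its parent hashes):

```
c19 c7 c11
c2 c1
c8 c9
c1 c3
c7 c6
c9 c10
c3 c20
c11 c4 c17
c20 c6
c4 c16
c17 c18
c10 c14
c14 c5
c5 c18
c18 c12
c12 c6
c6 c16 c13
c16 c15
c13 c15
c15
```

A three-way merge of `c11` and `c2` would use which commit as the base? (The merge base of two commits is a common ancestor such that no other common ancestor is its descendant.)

Ancestors of c11: {c11, c12, c13, c15, c16, c17, c18, c4, c6}.
Ancestors of c2: {c1, c13, c15, c16, c2, c20, c3, c6}.
Common ancestors: {c13, c15, c16, c6}.
Among these, c6 is not an ancestor of any other common ancestor — it is the merge base.

c6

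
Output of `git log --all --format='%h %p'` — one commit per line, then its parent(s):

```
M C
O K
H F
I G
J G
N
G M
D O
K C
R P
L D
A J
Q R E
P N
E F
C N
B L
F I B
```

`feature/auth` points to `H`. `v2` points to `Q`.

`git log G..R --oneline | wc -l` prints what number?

2

Reachable from R: {N, P, R}.
Reachable from G: {C, G, M, N}.
In R's history but not G's: {P, R} — 2 commits.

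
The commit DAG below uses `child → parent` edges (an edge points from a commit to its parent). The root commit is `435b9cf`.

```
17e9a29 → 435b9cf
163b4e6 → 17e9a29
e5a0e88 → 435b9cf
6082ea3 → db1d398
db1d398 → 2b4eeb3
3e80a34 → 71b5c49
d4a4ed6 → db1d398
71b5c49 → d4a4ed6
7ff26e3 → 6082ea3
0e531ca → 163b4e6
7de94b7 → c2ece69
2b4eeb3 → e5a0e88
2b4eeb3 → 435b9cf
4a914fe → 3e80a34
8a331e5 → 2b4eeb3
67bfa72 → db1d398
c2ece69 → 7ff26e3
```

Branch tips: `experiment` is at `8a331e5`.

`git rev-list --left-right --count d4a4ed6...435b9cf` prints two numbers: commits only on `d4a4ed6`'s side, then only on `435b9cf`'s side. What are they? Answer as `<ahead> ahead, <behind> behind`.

Reachable from d4a4ed6: {2b4eeb3, 435b9cf, d4a4ed6, db1d398, e5a0e88}.
Reachable from 435b9cf: {435b9cf}.
Only in d4a4ed6's history (ahead): {2b4eeb3, d4a4ed6, db1d398, e5a0e88} — 4.
Only in 435b9cf's history (behind): {} — 0.

4 ahead, 0 behind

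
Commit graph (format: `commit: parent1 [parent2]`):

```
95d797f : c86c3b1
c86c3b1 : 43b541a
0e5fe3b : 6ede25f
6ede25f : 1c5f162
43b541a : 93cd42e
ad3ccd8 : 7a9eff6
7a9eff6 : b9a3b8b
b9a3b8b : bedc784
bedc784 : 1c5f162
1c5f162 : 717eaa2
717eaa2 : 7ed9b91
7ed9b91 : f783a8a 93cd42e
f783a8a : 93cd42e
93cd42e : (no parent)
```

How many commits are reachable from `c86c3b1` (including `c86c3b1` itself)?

3

Walking parent pointers from c86c3b1: reachable set = {43b541a, 93cd42e, c86c3b1}.
That is 3 commits.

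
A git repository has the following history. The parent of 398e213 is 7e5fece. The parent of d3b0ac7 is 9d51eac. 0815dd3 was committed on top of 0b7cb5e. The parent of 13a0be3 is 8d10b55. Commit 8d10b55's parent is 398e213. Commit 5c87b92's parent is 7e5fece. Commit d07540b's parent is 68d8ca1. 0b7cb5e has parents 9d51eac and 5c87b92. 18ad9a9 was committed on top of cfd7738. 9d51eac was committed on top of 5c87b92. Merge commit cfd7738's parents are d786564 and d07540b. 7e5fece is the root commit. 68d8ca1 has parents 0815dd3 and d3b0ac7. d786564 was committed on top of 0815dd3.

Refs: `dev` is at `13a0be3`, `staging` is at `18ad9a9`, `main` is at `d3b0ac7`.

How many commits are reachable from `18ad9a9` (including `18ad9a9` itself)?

11

Walking parent pointers from 18ad9a9: reachable set = {0815dd3, 0b7cb5e, 18ad9a9, 5c87b92, 68d8ca1, 7e5fece, 9d51eac, cfd7738, d07540b, d3b0ac7, d786564}.
That is 11 commits.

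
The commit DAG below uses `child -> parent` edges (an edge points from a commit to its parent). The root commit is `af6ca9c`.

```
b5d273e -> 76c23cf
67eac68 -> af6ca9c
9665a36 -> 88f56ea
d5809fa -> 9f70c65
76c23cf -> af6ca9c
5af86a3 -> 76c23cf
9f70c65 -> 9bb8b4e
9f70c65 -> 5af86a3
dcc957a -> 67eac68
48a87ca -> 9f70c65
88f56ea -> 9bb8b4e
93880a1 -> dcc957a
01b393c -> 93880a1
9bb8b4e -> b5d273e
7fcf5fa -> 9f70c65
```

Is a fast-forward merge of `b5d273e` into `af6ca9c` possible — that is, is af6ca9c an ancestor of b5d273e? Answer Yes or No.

A fast-forward from af6ca9c to b5d273e is possible iff af6ca9c is an ancestor of b5d273e.
Ancestors of b5d273e: {76c23cf, af6ca9c, b5d273e}.
af6ca9c is among them, so fast-forward is possible.

Yes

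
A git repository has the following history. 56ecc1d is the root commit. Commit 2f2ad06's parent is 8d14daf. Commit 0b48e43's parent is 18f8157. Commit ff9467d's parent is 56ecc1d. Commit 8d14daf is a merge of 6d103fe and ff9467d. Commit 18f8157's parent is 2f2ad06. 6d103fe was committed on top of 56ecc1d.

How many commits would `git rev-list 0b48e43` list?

Walking parent pointers from 0b48e43: reachable set = {0b48e43, 18f8157, 2f2ad06, 56ecc1d, 6d103fe, 8d14daf, ff9467d}.
That is 7 commits.

7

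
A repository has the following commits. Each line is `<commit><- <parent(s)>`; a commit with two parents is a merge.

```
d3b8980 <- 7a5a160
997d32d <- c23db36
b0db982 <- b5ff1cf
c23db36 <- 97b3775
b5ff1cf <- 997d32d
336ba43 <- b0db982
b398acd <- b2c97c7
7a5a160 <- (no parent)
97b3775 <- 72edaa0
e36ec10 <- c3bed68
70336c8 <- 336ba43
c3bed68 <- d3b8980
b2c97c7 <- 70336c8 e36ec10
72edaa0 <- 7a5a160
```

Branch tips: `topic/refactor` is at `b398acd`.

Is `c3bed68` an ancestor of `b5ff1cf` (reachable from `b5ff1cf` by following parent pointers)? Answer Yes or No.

No

Ancestors of b5ff1cf: {72edaa0, 7a5a160, 97b3775, 997d32d, b5ff1cf, c23db36}.
c3bed68 is not in that set, so it is not an ancestor of b5ff1cf.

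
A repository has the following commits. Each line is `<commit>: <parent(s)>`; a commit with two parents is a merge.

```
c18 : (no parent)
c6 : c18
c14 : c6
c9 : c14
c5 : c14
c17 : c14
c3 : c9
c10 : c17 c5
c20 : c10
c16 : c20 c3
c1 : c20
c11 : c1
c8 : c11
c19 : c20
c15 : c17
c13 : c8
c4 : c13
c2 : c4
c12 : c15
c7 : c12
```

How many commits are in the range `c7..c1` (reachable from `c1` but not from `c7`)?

4

Reachable from c1: {c1, c10, c14, c17, c18, c20, c5, c6}.
Reachable from c7: {c12, c14, c15, c17, c18, c6, c7}.
In c1's history but not c7's: {c1, c10, c20, c5} — 4 commits.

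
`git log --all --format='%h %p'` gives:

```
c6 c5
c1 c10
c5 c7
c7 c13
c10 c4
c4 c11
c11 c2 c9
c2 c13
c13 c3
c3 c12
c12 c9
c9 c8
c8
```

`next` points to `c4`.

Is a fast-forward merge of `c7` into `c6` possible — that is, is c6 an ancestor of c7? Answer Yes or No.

No

A fast-forward from c6 to c7 is possible iff c6 is an ancestor of c7.
Ancestors of c7: {c12, c13, c3, c7, c8, c9}.
c6 is not among them, so fast-forward is not possible.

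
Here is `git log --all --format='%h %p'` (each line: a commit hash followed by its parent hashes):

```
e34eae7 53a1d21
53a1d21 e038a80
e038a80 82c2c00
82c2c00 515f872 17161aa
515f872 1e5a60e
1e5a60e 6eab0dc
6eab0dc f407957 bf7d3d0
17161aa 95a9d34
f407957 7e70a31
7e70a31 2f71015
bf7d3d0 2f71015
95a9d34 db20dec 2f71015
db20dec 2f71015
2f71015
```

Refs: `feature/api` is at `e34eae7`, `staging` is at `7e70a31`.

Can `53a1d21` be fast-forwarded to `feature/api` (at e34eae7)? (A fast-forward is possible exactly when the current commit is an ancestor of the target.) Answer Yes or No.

A fast-forward from 53a1d21 to e34eae7 is possible iff 53a1d21 is an ancestor of e34eae7.
Ancestors of e34eae7: {17161aa, 1e5a60e, 2f71015, 515f872, 53a1d21, 6eab0dc, 7e70a31, 82c2c00, 95a9d34, bf7d3d0, db20dec, e038a80, e34eae7, f407957}.
53a1d21 is among them, so fast-forward is possible.

Yes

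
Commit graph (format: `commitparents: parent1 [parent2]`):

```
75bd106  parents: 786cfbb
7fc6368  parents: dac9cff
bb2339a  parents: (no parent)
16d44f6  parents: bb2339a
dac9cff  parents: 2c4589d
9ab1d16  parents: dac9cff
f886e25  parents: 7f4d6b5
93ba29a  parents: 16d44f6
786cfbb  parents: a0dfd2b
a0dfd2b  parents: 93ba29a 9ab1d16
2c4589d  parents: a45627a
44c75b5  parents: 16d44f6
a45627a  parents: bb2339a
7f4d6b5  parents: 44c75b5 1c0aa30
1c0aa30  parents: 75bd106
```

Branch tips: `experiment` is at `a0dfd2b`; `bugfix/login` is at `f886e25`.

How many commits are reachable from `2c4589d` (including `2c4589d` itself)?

Walking parent pointers from 2c4589d: reachable set = {2c4589d, a45627a, bb2339a}.
That is 3 commits.

3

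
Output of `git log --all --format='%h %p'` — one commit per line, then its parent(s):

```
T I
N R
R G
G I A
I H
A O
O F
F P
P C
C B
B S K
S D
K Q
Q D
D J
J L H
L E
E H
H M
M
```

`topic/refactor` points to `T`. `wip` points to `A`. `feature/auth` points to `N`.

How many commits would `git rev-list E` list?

3

Walking parent pointers from E: reachable set = {E, H, M}.
That is 3 commits.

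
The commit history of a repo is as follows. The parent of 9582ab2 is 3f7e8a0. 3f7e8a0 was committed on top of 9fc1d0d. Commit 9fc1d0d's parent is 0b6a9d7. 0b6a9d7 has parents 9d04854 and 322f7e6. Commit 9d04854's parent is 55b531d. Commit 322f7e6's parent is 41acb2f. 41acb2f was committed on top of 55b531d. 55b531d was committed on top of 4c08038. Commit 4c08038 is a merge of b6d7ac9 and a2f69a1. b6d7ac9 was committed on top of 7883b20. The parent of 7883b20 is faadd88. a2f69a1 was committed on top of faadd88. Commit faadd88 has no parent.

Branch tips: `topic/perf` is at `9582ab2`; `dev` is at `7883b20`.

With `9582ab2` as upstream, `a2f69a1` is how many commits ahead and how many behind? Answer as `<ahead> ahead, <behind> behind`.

Reachable from a2f69a1: {a2f69a1, faadd88}.
Reachable from 9582ab2: {0b6a9d7, 322f7e6, 3f7e8a0, 41acb2f, 4c08038, 55b531d, 7883b20, 9582ab2, 9d04854, 9fc1d0d, a2f69a1, b6d7ac9, faadd88}.
Only in a2f69a1's history (ahead): {} — 0.
Only in 9582ab2's history (behind): {0b6a9d7, 322f7e6, 3f7e8a0, 41acb2f, 4c08038, 55b531d, 7883b20, 9582ab2, 9d04854, 9fc1d0d, b6d7ac9} — 11.

0 ahead, 11 behind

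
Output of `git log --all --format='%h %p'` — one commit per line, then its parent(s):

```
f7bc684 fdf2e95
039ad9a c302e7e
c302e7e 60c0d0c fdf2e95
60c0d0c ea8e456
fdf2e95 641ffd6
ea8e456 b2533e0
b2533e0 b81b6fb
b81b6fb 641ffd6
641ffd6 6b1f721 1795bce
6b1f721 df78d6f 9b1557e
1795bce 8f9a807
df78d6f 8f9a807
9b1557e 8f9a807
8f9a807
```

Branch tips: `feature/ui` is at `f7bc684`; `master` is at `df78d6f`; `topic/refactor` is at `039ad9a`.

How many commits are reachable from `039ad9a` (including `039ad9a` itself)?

13

Walking parent pointers from 039ad9a: reachable set = {039ad9a, 1795bce, 60c0d0c, 641ffd6, 6b1f721, 8f9a807, 9b1557e, b2533e0, b81b6fb, c302e7e, df78d6f, ea8e456, fdf2e95}.
That is 13 commits.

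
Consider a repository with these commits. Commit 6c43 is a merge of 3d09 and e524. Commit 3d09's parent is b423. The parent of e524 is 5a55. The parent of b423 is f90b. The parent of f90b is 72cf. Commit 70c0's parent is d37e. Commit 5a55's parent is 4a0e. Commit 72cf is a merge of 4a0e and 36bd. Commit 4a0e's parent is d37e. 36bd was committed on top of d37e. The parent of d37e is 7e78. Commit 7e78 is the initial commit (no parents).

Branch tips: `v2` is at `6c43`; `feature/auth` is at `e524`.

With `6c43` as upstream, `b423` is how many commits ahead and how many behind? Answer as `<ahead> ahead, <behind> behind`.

Reachable from b423: {36bd, 4a0e, 72cf, 7e78, b423, d37e, f90b}.
Reachable from 6c43: {36bd, 3d09, 4a0e, 5a55, 6c43, 72cf, 7e78, b423, d37e, e524, f90b}.
Only in b423's history (ahead): {} — 0.
Only in 6c43's history (behind): {3d09, 5a55, 6c43, e524} — 4.

0 ahead, 4 behind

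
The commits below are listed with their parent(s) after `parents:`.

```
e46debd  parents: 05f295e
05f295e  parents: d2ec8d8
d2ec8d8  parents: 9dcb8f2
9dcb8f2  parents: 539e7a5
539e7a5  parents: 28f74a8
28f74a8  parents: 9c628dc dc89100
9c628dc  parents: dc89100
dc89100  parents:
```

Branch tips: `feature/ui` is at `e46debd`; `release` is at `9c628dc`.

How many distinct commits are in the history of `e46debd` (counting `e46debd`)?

8

Walking parent pointers from e46debd: reachable set = {05f295e, 28f74a8, 539e7a5, 9c628dc, 9dcb8f2, d2ec8d8, dc89100, e46debd}.
That is 8 commits.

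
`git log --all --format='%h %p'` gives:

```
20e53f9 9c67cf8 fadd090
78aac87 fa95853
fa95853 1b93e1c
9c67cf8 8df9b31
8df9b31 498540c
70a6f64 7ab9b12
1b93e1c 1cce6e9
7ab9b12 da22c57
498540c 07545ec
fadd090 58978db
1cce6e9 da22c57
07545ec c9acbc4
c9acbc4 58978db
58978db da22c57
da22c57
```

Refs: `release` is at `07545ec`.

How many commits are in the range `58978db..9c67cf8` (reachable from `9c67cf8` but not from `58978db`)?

5

Reachable from 9c67cf8: {07545ec, 498540c, 58978db, 8df9b31, 9c67cf8, c9acbc4, da22c57}.
Reachable from 58978db: {58978db, da22c57}.
In 9c67cf8's history but not 58978db's: {07545ec, 498540c, 8df9b31, 9c67cf8, c9acbc4} — 5 commits.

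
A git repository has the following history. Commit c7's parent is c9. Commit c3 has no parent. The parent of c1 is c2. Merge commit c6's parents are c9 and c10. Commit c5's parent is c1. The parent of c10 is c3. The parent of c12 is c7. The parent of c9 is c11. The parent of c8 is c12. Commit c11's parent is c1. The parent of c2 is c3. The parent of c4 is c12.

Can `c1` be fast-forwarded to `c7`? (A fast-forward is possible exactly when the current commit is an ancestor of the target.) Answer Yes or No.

A fast-forward from c1 to c7 is possible iff c1 is an ancestor of c7.
Ancestors of c7: {c1, c11, c2, c3, c7, c9}.
c1 is among them, so fast-forward is possible.

Yes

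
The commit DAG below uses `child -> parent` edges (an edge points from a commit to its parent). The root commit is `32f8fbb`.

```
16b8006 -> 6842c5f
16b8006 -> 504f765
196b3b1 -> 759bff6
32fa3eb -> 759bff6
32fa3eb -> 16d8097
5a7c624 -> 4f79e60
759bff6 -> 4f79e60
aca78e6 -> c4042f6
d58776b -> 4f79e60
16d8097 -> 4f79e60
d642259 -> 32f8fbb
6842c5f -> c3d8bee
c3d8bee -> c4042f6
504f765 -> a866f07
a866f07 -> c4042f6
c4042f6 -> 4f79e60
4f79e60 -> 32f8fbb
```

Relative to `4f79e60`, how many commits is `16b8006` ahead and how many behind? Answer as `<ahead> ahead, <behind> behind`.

6 ahead, 0 behind

Reachable from 16b8006: {16b8006, 32f8fbb, 4f79e60, 504f765, 6842c5f, a866f07, c3d8bee, c4042f6}.
Reachable from 4f79e60: {32f8fbb, 4f79e60}.
Only in 16b8006's history (ahead): {16b8006, 504f765, 6842c5f, a866f07, c3d8bee, c4042f6} — 6.
Only in 4f79e60's history (behind): {} — 0.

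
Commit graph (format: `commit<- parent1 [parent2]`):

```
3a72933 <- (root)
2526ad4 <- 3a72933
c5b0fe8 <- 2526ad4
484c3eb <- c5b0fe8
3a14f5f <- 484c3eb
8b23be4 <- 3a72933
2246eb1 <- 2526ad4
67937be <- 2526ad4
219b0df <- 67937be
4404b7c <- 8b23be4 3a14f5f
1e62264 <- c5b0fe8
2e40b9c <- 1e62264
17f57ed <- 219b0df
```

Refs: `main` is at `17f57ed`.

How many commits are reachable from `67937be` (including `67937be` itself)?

3

Walking parent pointers from 67937be: reachable set = {2526ad4, 3a72933, 67937be}.
That is 3 commits.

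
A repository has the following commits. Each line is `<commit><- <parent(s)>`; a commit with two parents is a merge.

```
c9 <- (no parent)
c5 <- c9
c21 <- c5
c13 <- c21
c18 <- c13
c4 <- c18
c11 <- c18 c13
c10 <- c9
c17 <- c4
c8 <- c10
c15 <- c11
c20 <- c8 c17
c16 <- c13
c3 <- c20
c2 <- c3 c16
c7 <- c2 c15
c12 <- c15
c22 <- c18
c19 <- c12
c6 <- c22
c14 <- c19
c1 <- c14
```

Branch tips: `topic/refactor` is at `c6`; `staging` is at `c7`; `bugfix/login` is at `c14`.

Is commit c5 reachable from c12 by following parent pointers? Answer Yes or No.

Yes

Ancestors of c12 (commits reachable by following parents): {c11, c12, c13, c15, c18, c21, c5, c9}.
c5 is in that set, so it is an ancestor of c12.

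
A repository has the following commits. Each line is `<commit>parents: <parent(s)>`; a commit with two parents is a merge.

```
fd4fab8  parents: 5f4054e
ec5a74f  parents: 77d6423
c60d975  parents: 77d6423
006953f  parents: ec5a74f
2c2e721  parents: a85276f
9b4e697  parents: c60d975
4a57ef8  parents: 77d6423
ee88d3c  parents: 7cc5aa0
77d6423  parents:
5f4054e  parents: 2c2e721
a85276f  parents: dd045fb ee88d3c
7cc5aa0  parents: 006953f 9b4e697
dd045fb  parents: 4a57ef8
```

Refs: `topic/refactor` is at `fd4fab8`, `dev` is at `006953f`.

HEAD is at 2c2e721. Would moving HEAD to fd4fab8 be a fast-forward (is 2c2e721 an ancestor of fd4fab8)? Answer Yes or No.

Yes

A fast-forward from 2c2e721 to fd4fab8 is possible iff 2c2e721 is an ancestor of fd4fab8.
Ancestors of fd4fab8: {006953f, 2c2e721, 4a57ef8, 5f4054e, 77d6423, 7cc5aa0, 9b4e697, a85276f, c60d975, dd045fb, ec5a74f, ee88d3c, fd4fab8}.
2c2e721 is among them, so fast-forward is possible.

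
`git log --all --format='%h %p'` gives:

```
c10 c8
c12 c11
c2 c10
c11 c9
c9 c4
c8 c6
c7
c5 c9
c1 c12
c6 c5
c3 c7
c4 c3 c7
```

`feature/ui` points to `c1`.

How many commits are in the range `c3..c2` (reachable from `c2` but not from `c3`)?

7

Reachable from c2: {c10, c2, c3, c4, c5, c6, c7, c8, c9}.
Reachable from c3: {c3, c7}.
In c2's history but not c3's: {c10, c2, c4, c5, c6, c8, c9} — 7 commits.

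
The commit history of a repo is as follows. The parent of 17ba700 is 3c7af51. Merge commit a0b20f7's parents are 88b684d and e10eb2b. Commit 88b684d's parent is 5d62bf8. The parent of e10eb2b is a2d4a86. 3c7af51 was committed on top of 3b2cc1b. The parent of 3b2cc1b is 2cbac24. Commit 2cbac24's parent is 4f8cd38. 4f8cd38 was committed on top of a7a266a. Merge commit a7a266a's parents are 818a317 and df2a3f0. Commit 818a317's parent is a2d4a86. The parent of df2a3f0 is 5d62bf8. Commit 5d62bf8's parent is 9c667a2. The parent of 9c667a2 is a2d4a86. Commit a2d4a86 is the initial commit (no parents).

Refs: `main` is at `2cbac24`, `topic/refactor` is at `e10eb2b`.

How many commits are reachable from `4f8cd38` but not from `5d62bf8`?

Reachable from 4f8cd38: {4f8cd38, 5d62bf8, 818a317, 9c667a2, a2d4a86, a7a266a, df2a3f0}.
Reachable from 5d62bf8: {5d62bf8, 9c667a2, a2d4a86}.
In 4f8cd38's history but not 5d62bf8's: {4f8cd38, 818a317, a7a266a, df2a3f0} — 4 commits.

4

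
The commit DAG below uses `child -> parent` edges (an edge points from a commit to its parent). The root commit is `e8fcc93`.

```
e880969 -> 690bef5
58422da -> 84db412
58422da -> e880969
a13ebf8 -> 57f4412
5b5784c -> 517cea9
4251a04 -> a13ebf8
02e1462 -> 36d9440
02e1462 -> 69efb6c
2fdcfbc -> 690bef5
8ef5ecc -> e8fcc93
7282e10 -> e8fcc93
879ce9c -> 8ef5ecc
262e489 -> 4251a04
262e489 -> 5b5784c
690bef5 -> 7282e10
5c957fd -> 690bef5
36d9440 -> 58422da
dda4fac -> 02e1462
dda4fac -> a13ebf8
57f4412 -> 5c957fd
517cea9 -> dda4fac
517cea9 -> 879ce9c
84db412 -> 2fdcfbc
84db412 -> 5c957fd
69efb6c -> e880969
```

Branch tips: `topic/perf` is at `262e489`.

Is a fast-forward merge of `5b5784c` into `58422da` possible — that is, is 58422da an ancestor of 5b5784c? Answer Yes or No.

A fast-forward from 58422da to 5b5784c is possible iff 58422da is an ancestor of 5b5784c.
Ancestors of 5b5784c: {02e1462, 2fdcfbc, 36d9440, 517cea9, 57f4412, 58422da, 5b5784c, 5c957fd, 690bef5, 69efb6c, 7282e10, 84db412, 879ce9c, 8ef5ecc, a13ebf8, dda4fac, e880969, e8fcc93}.
58422da is among them, so fast-forward is possible.

Yes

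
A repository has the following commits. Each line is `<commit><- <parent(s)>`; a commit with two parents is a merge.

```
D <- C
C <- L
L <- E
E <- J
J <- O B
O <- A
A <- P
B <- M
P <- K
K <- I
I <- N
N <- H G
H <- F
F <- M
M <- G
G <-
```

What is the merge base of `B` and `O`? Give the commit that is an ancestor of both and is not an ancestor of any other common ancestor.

Ancestors of B: {B, G, M}.
Ancestors of O: {A, F, G, H, I, K, M, N, O, P}.
Common ancestors: {G, M}.
Among these, M is not an ancestor of any other common ancestor — it is the merge base.

M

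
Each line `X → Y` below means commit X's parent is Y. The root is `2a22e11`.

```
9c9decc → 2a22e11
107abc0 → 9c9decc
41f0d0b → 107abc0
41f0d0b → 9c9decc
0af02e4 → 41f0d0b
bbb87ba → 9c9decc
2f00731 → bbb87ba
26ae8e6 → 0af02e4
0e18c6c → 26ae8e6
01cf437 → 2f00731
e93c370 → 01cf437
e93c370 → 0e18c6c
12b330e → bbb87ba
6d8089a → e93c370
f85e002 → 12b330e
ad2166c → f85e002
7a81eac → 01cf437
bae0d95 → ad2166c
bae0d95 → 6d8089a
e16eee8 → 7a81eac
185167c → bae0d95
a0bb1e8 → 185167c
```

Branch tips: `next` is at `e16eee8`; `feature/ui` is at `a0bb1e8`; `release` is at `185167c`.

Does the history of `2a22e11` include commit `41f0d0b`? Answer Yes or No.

Ancestors of 2a22e11: {2a22e11}.
41f0d0b is not in that set, so it is not an ancestor of 2a22e11.

No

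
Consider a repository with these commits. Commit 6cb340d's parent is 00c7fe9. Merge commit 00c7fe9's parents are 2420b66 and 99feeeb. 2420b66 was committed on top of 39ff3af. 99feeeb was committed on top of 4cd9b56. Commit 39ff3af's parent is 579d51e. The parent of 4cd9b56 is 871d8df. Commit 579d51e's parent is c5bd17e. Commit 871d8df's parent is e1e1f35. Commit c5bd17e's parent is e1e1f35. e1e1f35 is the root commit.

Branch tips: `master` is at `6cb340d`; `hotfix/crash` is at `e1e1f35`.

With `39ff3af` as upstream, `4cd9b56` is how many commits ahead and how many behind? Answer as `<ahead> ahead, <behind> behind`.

2 ahead, 3 behind

Reachable from 4cd9b56: {4cd9b56, 871d8df, e1e1f35}.
Reachable from 39ff3af: {39ff3af, 579d51e, c5bd17e, e1e1f35}.
Only in 4cd9b56's history (ahead): {4cd9b56, 871d8df} — 2.
Only in 39ff3af's history (behind): {39ff3af, 579d51e, c5bd17e} — 3.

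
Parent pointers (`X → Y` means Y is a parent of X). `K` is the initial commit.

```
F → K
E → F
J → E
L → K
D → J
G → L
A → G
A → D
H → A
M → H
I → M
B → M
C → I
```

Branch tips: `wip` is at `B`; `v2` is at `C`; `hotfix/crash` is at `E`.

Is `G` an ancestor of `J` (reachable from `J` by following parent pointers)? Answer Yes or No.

No

Ancestors of J: {E, F, J, K}.
G is not in that set, so it is not an ancestor of J.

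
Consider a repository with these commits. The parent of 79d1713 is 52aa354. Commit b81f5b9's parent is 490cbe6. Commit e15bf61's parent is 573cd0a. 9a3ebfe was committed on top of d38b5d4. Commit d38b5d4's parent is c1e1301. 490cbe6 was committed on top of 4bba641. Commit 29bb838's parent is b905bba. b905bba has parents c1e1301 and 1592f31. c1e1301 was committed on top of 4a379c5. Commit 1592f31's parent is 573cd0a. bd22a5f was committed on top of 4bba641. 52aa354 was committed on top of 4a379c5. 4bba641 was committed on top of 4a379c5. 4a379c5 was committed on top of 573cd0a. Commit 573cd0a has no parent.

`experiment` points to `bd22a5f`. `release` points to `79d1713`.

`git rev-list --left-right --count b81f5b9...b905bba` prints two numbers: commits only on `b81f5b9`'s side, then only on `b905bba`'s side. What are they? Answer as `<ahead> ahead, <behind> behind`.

Reachable from b81f5b9: {490cbe6, 4a379c5, 4bba641, 573cd0a, b81f5b9}.
Reachable from b905bba: {1592f31, 4a379c5, 573cd0a, b905bba, c1e1301}.
Only in b81f5b9's history (ahead): {490cbe6, 4bba641, b81f5b9} — 3.
Only in b905bba's history (behind): {1592f31, b905bba, c1e1301} — 3.

3 ahead, 3 behind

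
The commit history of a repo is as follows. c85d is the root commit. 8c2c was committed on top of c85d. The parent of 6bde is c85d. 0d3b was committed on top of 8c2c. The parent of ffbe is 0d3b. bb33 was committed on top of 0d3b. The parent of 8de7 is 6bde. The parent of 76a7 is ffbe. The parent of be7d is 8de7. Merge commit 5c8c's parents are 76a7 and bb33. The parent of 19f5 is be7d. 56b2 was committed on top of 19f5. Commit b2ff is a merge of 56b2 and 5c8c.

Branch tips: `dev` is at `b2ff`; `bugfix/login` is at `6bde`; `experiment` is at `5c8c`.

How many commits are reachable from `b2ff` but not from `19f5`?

Reachable from b2ff: {0d3b, 19f5, 56b2, 5c8c, 6bde, 76a7, 8c2c, 8de7, b2ff, bb33, be7d, c85d, ffbe}.
Reachable from 19f5: {19f5, 6bde, 8de7, be7d, c85d}.
In b2ff's history but not 19f5's: {0d3b, 56b2, 5c8c, 76a7, 8c2c, b2ff, bb33, ffbe} — 8 commits.

8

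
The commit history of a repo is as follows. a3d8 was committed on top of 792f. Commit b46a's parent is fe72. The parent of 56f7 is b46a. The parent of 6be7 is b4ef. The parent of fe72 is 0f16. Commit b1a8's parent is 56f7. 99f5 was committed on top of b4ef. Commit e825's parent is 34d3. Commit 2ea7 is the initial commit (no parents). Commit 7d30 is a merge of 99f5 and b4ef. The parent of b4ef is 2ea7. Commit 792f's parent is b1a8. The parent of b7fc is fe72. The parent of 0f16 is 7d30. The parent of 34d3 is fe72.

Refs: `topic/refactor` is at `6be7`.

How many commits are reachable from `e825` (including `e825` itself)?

Walking parent pointers from e825: reachable set = {0f16, 2ea7, 34d3, 7d30, 99f5, b4ef, e825, fe72}.
That is 8 commits.

8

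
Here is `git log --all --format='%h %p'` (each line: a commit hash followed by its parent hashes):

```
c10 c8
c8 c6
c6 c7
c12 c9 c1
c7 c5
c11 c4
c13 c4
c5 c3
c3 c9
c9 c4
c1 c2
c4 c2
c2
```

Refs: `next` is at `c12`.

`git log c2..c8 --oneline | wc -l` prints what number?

Reachable from c8: {c2, c3, c4, c5, c6, c7, c8, c9}.
Reachable from c2: {c2}.
In c8's history but not c2's: {c3, c4, c5, c6, c7, c8, c9} — 7 commits.

7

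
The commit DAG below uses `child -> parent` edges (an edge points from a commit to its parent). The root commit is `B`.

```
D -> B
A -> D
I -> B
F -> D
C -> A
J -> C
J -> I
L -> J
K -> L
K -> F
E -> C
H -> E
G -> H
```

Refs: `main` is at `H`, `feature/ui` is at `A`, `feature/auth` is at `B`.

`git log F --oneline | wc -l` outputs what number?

Walking parent pointers from F: reachable set = {B, D, F}.
That is 3 commits.

3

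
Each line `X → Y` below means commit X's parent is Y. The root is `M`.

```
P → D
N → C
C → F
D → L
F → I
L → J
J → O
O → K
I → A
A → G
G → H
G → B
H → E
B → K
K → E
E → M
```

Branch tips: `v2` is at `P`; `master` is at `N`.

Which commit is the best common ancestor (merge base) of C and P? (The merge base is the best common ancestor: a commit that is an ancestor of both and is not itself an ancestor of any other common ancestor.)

Ancestors of C: {A, B, C, E, F, G, H, I, K, M}.
Ancestors of P: {D, E, J, K, L, M, O, P}.
Common ancestors: {E, K, M}.
Among these, K is not an ancestor of any other common ancestor — it is the merge base.

K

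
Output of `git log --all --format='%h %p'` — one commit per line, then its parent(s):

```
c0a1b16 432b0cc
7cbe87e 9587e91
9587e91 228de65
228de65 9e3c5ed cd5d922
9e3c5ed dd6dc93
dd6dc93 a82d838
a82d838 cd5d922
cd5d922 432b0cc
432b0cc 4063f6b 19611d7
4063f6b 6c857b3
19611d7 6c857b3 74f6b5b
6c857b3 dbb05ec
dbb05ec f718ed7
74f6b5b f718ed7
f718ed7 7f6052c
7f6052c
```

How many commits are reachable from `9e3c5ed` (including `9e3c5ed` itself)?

12

Walking parent pointers from 9e3c5ed: reachable set = {19611d7, 4063f6b, 432b0cc, 6c857b3, 74f6b5b, 7f6052c, 9e3c5ed, a82d838, cd5d922, dbb05ec, dd6dc93, f718ed7}.
That is 12 commits.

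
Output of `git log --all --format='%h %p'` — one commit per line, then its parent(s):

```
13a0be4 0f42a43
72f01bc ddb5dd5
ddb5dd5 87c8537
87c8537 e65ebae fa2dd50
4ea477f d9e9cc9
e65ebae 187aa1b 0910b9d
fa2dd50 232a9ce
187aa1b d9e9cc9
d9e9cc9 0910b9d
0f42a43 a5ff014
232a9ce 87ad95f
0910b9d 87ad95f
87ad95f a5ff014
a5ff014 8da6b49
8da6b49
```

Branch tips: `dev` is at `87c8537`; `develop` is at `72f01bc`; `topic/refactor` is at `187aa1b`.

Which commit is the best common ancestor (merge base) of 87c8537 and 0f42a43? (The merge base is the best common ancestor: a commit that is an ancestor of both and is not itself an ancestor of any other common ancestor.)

Ancestors of 87c8537: {0910b9d, 187aa1b, 232a9ce, 87ad95f, 87c8537, 8da6b49, a5ff014, d9e9cc9, e65ebae, fa2dd50}.
Ancestors of 0f42a43: {0f42a43, 8da6b49, a5ff014}.
Common ancestors: {8da6b49, a5ff014}.
Among these, a5ff014 is not an ancestor of any other common ancestor — it is the merge base.

a5ff014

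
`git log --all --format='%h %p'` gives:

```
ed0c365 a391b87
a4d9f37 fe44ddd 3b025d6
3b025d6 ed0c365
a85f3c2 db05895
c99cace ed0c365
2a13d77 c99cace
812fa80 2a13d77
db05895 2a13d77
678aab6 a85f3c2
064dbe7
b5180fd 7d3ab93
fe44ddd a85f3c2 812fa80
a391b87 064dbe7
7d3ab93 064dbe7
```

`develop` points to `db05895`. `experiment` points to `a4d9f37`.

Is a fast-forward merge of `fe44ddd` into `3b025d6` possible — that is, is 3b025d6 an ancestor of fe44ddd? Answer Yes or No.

A fast-forward from 3b025d6 to fe44ddd is possible iff 3b025d6 is an ancestor of fe44ddd.
Ancestors of fe44ddd: {064dbe7, 2a13d77, 812fa80, a391b87, a85f3c2, c99cace, db05895, ed0c365, fe44ddd}.
3b025d6 is not among them, so fast-forward is not possible.

No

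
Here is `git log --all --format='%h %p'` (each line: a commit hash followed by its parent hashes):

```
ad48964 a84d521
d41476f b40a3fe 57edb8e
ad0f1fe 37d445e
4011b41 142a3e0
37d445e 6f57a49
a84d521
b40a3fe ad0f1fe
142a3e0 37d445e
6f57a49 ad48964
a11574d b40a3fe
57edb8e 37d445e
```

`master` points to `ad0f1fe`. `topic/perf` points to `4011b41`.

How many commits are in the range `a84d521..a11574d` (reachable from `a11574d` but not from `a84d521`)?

6

Reachable from a11574d: {37d445e, 6f57a49, a11574d, a84d521, ad0f1fe, ad48964, b40a3fe}.
Reachable from a84d521: {a84d521}.
In a11574d's history but not a84d521's: {37d445e, 6f57a49, a11574d, ad0f1fe, ad48964, b40a3fe} — 6 commits.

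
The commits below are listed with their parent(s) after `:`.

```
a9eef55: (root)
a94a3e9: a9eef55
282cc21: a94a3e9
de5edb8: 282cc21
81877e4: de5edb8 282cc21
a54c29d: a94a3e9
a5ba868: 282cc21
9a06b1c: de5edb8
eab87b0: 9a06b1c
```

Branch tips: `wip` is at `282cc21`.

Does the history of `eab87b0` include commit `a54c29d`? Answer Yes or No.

Ancestors of eab87b0: {282cc21, 9a06b1c, a94a3e9, a9eef55, de5edb8, eab87b0}.
a54c29d is not in that set, so it is not an ancestor of eab87b0.

No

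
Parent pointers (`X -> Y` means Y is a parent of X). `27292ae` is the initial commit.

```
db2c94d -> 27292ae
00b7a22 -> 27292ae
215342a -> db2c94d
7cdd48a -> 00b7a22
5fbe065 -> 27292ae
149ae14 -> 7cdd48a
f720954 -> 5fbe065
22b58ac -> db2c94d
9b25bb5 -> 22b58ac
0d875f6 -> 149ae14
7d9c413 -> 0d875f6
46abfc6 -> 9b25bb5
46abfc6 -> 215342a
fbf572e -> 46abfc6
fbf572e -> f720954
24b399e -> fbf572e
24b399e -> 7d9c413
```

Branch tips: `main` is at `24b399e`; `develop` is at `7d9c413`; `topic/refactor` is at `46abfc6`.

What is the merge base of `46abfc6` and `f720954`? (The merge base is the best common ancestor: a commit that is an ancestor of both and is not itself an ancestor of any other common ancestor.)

Ancestors of 46abfc6: {215342a, 22b58ac, 27292ae, 46abfc6, 9b25bb5, db2c94d}.
Ancestors of f720954: {27292ae, 5fbe065, f720954}.
Common ancestors: {27292ae}.
The only common ancestor is 27292ae, so it is the merge base.

27292ae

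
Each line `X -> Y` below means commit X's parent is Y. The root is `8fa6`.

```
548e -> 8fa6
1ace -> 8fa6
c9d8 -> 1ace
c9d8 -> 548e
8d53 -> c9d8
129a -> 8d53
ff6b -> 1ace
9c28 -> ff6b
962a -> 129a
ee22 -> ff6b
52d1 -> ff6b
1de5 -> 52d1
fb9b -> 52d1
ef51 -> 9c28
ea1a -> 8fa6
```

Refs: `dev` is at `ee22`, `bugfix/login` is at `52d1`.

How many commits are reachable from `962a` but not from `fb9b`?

5

Reachable from 962a: {129a, 1ace, 548e, 8d53, 8fa6, 962a, c9d8}.
Reachable from fb9b: {1ace, 52d1, 8fa6, fb9b, ff6b}.
In 962a's history but not fb9b's: {129a, 548e, 8d53, 962a, c9d8} — 5 commits.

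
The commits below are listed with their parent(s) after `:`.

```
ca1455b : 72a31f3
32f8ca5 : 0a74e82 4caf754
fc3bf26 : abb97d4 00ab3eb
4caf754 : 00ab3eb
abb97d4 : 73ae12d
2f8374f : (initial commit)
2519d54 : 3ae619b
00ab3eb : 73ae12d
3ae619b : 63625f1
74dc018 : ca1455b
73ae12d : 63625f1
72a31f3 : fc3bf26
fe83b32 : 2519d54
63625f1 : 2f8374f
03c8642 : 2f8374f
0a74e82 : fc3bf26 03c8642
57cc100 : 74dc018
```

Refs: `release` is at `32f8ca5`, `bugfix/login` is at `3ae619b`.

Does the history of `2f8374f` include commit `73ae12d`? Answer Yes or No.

Ancestors of 2f8374f: {2f8374f}.
73ae12d is not in that set, so it is not an ancestor of 2f8374f.

No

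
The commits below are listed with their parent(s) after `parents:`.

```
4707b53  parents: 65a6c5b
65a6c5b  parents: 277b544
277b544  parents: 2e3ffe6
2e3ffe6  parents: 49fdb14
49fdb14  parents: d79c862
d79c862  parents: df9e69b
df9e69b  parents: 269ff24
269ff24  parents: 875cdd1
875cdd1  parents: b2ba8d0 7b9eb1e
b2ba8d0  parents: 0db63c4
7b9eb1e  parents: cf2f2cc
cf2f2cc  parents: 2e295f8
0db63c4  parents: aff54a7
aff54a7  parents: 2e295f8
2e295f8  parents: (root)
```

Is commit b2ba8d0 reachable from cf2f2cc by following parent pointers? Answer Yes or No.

No

Ancestors of cf2f2cc: {2e295f8, cf2f2cc}.
b2ba8d0 is not in that set, so it is not an ancestor of cf2f2cc.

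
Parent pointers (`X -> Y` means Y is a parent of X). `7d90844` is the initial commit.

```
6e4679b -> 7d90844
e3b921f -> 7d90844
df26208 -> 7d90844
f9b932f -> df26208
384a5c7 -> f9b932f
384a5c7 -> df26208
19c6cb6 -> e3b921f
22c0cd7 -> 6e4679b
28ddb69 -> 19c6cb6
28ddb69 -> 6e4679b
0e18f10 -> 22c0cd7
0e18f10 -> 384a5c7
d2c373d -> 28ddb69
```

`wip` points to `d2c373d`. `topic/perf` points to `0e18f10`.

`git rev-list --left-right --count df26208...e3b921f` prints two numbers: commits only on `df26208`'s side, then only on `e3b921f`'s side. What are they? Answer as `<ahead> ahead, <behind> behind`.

Reachable from df26208: {7d90844, df26208}.
Reachable from e3b921f: {7d90844, e3b921f}.
Only in df26208's history (ahead): {df26208} — 1.
Only in e3b921f's history (behind): {e3b921f} — 1.

1 ahead, 1 behind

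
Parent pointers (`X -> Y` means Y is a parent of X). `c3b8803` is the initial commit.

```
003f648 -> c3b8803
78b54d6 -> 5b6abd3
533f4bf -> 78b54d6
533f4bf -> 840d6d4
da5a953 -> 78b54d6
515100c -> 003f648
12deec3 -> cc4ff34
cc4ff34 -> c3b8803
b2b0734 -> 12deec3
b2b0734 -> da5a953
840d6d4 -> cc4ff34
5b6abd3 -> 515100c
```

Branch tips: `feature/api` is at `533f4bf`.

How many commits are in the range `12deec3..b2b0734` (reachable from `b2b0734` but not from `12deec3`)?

6

Reachable from b2b0734: {003f648, 12deec3, 515100c, 5b6abd3, 78b54d6, b2b0734, c3b8803, cc4ff34, da5a953}.
Reachable from 12deec3: {12deec3, c3b8803, cc4ff34}.
In b2b0734's history but not 12deec3's: {003f648, 515100c, 5b6abd3, 78b54d6, b2b0734, da5a953} — 6 commits.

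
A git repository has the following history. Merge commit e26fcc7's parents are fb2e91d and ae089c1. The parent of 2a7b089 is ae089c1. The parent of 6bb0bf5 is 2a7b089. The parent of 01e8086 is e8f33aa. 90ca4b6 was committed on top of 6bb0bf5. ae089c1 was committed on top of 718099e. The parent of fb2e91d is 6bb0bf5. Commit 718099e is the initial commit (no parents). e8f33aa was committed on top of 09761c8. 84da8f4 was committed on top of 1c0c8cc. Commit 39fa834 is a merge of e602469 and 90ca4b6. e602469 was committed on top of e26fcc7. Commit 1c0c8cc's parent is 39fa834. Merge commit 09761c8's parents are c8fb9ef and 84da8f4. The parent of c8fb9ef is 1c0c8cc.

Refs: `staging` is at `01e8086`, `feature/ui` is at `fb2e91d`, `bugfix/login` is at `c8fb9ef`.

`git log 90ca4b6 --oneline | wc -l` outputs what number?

Walking parent pointers from 90ca4b6: reachable set = {2a7b089, 6bb0bf5, 718099e, 90ca4b6, ae089c1}.
That is 5 commits.

5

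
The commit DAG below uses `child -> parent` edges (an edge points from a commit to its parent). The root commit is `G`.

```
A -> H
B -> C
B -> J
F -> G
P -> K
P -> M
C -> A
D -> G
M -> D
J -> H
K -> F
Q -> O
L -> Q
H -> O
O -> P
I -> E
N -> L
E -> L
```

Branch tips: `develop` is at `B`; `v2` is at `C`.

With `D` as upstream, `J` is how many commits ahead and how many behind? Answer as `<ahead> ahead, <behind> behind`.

Reachable from J: {D, F, G, H, J, K, M, O, P}.
Reachable from D: {D, G}.
Only in J's history (ahead): {F, H, J, K, M, O, P} — 7.
Only in D's history (behind): {} — 0.

7 ahead, 0 behind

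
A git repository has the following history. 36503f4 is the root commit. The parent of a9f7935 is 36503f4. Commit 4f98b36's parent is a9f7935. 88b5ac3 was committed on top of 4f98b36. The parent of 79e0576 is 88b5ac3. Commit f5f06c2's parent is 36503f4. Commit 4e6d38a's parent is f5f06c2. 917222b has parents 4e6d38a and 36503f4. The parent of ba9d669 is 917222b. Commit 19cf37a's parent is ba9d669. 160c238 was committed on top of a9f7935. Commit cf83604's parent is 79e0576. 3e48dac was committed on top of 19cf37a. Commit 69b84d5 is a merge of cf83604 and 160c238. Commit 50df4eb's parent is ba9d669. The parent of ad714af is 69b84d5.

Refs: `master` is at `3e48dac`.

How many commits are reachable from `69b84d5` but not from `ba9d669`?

7

Reachable from 69b84d5: {160c238, 36503f4, 4f98b36, 69b84d5, 79e0576, 88b5ac3, a9f7935, cf83604}.
Reachable from ba9d669: {36503f4, 4e6d38a, 917222b, ba9d669, f5f06c2}.
In 69b84d5's history but not ba9d669's: {160c238, 4f98b36, 69b84d5, 79e0576, 88b5ac3, a9f7935, cf83604} — 7 commits.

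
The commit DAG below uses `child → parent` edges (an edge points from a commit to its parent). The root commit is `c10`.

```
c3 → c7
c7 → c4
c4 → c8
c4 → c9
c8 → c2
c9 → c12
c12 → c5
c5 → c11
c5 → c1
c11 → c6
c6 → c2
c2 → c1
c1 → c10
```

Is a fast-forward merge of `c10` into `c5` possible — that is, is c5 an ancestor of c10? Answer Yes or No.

No

A fast-forward from c5 to c10 is possible iff c5 is an ancestor of c10.
Ancestors of c10: {c10}.
c5 is not among them, so fast-forward is not possible.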